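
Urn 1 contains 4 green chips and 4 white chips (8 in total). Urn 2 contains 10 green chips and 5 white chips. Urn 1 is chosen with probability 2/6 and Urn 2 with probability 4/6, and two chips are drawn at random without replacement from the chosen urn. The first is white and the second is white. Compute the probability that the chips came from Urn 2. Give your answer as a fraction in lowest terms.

P(E | Urn 1) = 3/14; P(E | Urn 2) = 2/21.
P(E) = 1/3·3/14 + 2/3·2/21 = 17/126.
By Bayes' rule, P(Urn 2 | E) = 4/63 / 17/126 = 8/17 ≈ 0.4706.

8/17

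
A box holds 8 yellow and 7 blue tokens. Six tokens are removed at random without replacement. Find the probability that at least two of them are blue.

131/143

Sum the hypergeometric tail for j = 2,…,6 blue tokens.
Favorable = C(7,2)·C(8,4) + C(7,3)·C(8,3) + C(7,4)·C(8,2) + C(7,5)·C(8,1) + C(7,6)·C(8,0) = 4585; total = C(15,6) = 5005.
P = 4585/5005 = 131/143 ≈ 0.9161.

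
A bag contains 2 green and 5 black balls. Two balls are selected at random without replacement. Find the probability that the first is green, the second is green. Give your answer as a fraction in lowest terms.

Multiply the conditional probability of each draw in order, without replacement, so each draw removes one from its color and from the total.
P = (2/7) · (1/6) = 1/21 ≈ 0.0476.

1/21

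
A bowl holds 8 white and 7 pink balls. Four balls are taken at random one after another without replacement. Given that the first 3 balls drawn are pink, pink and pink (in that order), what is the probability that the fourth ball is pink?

1/3

After removing 3 pink, the bowl has 4 pink out of 12 remaining.
P(fourth is pink | given) = 4/12 = 1/3 ≈ 0.3333.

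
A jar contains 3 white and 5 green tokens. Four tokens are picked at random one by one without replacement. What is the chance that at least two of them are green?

Sum the hypergeometric tail for j = 2,…,4 green tokens.
Favorable = C(5,2)·C(3,2) + C(5,3)·C(3,1) + C(5,4)·C(3,0) = 65; total = C(8,4) = 70.
P = 65/70 = 13/14 ≈ 0.9286.

13/14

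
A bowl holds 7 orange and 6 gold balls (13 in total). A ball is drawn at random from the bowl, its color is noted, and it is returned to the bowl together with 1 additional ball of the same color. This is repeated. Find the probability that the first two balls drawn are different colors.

Either orange then gold, or gold then orange; after the first draw the total is 14.
P = (7/13)·(6/14) + (6/13)·(7/14) = 6/13 ≈ 0.4615.

6/13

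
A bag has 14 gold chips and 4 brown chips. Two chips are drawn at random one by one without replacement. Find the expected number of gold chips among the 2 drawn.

14/9

By linearity of expectation, E[X] = Σ P(draw i is gold); by symmetry each draw (even without replacement) has P(gold) = 14/18.
E[X] = 2 · 14/18 = 14/9 ≈ 1.5556.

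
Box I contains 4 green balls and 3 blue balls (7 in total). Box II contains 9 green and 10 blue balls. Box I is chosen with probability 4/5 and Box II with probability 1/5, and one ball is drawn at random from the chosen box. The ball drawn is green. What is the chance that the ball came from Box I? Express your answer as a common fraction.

P(green | Box I) = 4/7; P(green | Box II) = 9/19.
P(green) = 4/5·4/7 + 1/5·9/19 = 367/665.
By Bayes' rule, P(Box I | green) = 16/35 / 367/665 = 304/367 ≈ 0.8283.

304/367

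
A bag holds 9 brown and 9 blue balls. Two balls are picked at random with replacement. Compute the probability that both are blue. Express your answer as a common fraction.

1/4

Multiply the conditional probability of each draw in order, with replacement (the composition resets each draw).
P = (9/18) · (9/18) = 1/4 ≈ 0.2500.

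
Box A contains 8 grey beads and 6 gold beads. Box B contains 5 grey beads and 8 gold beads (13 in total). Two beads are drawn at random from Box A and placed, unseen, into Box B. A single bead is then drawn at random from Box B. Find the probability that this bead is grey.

43/105

Condition on how many of the transferred beads are grey (from Box A: 8 grey of 14; then Box B has 15 total).
  0 grey: C(8,0)C(6,2)/C(14,2) = 15/91; then P = 5/15
  1 grey: C(8,1)C(6,1)/C(14,2) = 48/91; then P = 6/15
  2 grey: C(8,2)C(6,0)/C(14,2) = 4/13; then P = 7/15
P(grey from Box B) = 43/105 ≈ 0.4095.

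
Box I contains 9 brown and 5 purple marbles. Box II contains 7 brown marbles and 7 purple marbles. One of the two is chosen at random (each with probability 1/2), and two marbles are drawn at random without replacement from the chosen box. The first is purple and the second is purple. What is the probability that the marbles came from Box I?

10/31

P(E | Box I) = 10/91; P(E | Box II) = 3/13.
P(E) = 1/2·10/91 + 1/2·3/13 = 31/182.
By Bayes' rule, P(Box I | E) = 5/91 / 31/182 = 10/31 ≈ 0.3226.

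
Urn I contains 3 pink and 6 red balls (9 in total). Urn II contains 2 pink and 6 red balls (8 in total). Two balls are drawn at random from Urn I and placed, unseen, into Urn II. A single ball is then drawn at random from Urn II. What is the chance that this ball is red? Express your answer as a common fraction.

Condition on how many of the transferred balls are red (from Urn I: 6 red of 9; then Urn II has 10 total).
  0 red: C(6,0)C(3,2)/C(9,2) = 1/12; then P = 6/10
  1 red: C(6,1)C(3,1)/C(9,2) = 1/2; then P = 7/10
  2 red: C(6,2)C(3,0)/C(9,2) = 5/12; then P = 8/10
P(red from Urn II) = 11/15 ≈ 0.7333.

11/15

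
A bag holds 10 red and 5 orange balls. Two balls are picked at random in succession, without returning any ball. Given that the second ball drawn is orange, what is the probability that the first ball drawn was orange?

2/7

P(first=orange and the second ball drawn is orange) = (5/15)·(4/14) = 2/21.
P(the second ball drawn is orange) = Σ over first color = 5/21 + 2/21 = 1/3.
By Bayes, P(first=orange | the second ball drawn is orange) = 2/21 / 1/3 = 2/7 ≈ 0.2857.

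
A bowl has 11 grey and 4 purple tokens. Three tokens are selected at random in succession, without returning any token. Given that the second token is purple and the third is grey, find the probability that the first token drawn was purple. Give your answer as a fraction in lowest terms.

P(first=purple and the second token is purple and the third is grey) = (4/15)·(3/14)·(11/13) = 22/455.
P(E) = Σ over first color = 44/273 + 22/455 = 22/105.
By Bayes, P(first=purple | E) = 22/455 / 22/105 = 3/13 ≈ 0.2308.

3/13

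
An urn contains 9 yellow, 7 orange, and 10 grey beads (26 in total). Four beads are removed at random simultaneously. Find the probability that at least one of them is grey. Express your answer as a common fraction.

101/115

Use the complement: P(at least one grey) = 1 − P(no grey).
P(none) = C(16,4)/C(26,4) = 1820/14950.
So P = 1 − 1820/14950 = 101/115 ≈ 0.8783.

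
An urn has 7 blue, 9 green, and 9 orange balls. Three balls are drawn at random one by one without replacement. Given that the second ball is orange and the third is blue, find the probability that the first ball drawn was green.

9/23

P(first=green and the second ball is orange and the third is blue) = (9/25)·(9/24)·(7/23) = 189/4600.
P(E) = Σ over first color = 63/2300 + 189/4600 + 21/575 = 21/200.
By Bayes, P(first=green | E) = 189/4600 / 21/200 = 9/23 ≈ 0.3913.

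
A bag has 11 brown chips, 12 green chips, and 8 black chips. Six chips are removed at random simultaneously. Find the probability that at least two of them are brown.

58553/81809

Sum the hypergeometric tail for j = 2,…,6 brown chips.
Favorable = C(11,2)·C(20,4) + C(11,3)·C(20,3) + C(11,4)·C(20,2) + C(11,5)·C(20,1) + C(11,6)·C(20,0) = 526977; total = C(31,6) = 736281.
P = 526977/736281 = 58553/81809 ≈ 0.7157.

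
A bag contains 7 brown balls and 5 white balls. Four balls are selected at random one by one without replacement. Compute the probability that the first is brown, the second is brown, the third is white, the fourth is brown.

Multiply the conditional probability of each draw in order, without replacement, so each draw removes one from its color and from the total.
P = (7/12) · (6/11) · (5/10) · (5/9) = 35/396 ≈ 0.0884.

35/396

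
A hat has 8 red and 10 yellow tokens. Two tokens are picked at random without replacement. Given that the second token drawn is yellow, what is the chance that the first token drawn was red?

8/17

P(first=red and the second token drawn is yellow) = (8/18)·(10/17) = 40/153.
P(the second token drawn is yellow) = Σ over first color = 40/153 + 5/17 = 5/9.
By Bayes, P(first=red | the second token drawn is yellow) = 40/153 / 5/9 = 8/17 ≈ 0.4706.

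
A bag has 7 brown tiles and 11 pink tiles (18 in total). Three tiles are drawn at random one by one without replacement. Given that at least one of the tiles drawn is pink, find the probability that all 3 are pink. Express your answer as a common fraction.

15/71

P(all 3 pink) = C(11,3)/C(18,3) = 55/272; P(at least one pink) = 1 − C(7,3)/C(18,3) = 781/816.
Since 'all 3 pink' ⊆ 'at least one pink', P(all 3 | at least one) = 55/272 / 781/816 = 15/71 ≈ 0.2113.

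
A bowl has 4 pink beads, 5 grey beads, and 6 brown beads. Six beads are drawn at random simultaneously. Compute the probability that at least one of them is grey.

Use the complement: P(at least one grey) = 1 − P(no grey).
P(none) = C(10,6)/C(15,6) = 210/5005.
So P = 1 − 210/5005 = 137/143 ≈ 0.9580.

137/143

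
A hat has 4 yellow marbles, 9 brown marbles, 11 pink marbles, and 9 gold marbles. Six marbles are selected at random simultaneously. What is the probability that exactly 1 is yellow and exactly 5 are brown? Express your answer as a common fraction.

9/19778

Unordered draws without replacement: count favorable combinations over C(33,6).
Favorable = C(4,1) · C(9,5) · C(11,0) · C(9,0) = 504; total = C(33,6) = 1107568.
P = 504/1107568 = 9/19778 ≈ 0.0005.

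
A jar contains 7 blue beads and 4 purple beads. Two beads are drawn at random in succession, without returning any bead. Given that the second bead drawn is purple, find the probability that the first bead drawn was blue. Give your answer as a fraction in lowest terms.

7/10

P(first=blue and the second bead drawn is purple) = (7/11)·(4/10) = 14/55.
P(the second bead drawn is purple) = Σ over first color = 14/55 + 6/55 = 4/11.
By Bayes, P(first=blue | the second bead drawn is purple) = 14/55 / 4/11 = 7/10 ≈ 0.7000.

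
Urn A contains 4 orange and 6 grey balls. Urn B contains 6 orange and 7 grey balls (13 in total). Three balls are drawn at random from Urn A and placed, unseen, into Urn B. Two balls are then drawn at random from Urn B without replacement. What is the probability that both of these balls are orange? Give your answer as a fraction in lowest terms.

113/600

Condition on how many of the transferred balls are orange (from Urn A: 4 orange of 10; then Urn B has 16 total).
  0 orange: C(4,0)C(6,3)/C(10,3) = 1/6; then P = C(6,2)/C(16,2) = 1/8
  1 orange: C(4,1)C(6,2)/C(10,3) = 1/2; then P = C(7,2)/C(16,2) = 7/40
  2 orange: C(4,2)C(6,1)/C(10,3) = 3/10; then P = C(8,2)/C(16,2) = 7/30
  3 orange: C(4,3)C(6,0)/C(10,3) = 1/30; then P = C(9,2)/C(16,2) = 3/10
P(both orange) = 113/600 ≈ 0.1883.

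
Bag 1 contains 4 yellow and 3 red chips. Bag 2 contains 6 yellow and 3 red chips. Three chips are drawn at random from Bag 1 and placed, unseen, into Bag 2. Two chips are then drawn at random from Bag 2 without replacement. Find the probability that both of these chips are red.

17/154

Condition on how many of the transferred chips are red (from Bag 1: 3 red of 7; then Bag 2 has 12 total).
  0 red: C(3,0)C(4,3)/C(7,3) = 4/35; then P = C(3,2)/C(12,2) = 1/22
  1 red: C(3,1)C(4,2)/C(7,3) = 18/35; then P = C(4,2)/C(12,2) = 1/11
  2 red: C(3,2)C(4,1)/C(7,3) = 12/35; then P = C(5,2)/C(12,2) = 5/33
  3 red: C(3,3)C(4,0)/C(7,3) = 1/35; then P = C(6,2)/C(12,2) = 5/22
P(both red) = 17/154 ≈ 0.1104.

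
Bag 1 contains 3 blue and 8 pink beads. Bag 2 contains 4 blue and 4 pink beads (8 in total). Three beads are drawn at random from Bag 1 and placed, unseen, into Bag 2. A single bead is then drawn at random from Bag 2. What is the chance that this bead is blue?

Condition on how many of the transferred beads are blue (from Bag 1: 3 blue of 11; then Bag 2 has 11 total).
  0 blue: C(3,0)C(8,3)/C(11,3) = 56/165; then P = 4/11
  1 blue: C(3,1)C(8,2)/C(11,3) = 28/55; then P = 5/11
  2 blue: C(3,2)C(8,1)/C(11,3) = 8/55; then P = 6/11
  3 blue: C(3,3)C(8,0)/C(11,3) = 1/165; then P = 7/11
P(blue from Bag 2) = 53/121 ≈ 0.4380.

53/121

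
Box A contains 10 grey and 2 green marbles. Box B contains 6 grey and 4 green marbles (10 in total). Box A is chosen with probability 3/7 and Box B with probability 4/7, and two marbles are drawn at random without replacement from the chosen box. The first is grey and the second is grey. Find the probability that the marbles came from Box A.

P(E | Box A) = 15/22; P(E | Box B) = 1/3.
P(E) = 3/7·15/22 + 4/7·1/3 = 223/462.
By Bayes' rule, P(Box A | E) = 45/154 / 223/462 = 135/223 ≈ 0.6054.

135/223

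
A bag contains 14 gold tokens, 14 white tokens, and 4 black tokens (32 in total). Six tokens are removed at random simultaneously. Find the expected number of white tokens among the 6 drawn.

21/8

By linearity of expectation, E[X] = Σ P(draw i is white); by symmetry each draw (even without replacement) has P(white) = 14/32.
E[X] = 6 · 14/32 = 21/8 ≈ 2.6250.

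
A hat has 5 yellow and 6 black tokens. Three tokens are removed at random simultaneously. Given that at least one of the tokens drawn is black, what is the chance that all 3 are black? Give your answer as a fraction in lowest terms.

P(all 3 black) = C(6,3)/C(11,3) = 4/33; P(at least one black) = 1 − C(5,3)/C(11,3) = 31/33.
Since 'all 3 black' ⊆ 'at least one black', P(all 3 | at least one) = 4/33 / 31/33 = 4/31 ≈ 0.1290.

4/31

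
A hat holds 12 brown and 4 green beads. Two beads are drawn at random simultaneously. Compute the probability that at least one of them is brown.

19/20

Use the complement: P(at least one brown) = 1 − P(no brown).
P(none) = C(4,2)/C(16,2) = 6/120.
So P = 1 − 6/120 = 19/20 ≈ 0.9500.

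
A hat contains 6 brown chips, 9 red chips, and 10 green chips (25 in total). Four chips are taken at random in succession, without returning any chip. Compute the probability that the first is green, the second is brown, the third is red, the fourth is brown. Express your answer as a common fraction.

9/1012

Multiply the conditional probability of each draw in order, without replacement, so each draw removes one from its color and from the total.
P = (10/25) · (6/24) · (9/23) · (5/22) = 9/1012 ≈ 0.0089.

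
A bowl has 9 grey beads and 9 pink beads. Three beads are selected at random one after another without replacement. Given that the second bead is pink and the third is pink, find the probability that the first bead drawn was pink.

P(first=pink and the second bead is pink and the third is pink) = (9/18)·(8/17)·(7/16) = 7/68.
P(E) = Σ over first color = 9/68 + 7/68 = 4/17.
By Bayes, P(first=pink | E) = 7/68 / 4/17 = 7/16 ≈ 0.4375.

7/16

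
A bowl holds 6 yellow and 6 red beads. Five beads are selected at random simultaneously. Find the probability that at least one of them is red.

131/132

Use the complement: P(at least one red) = 1 − P(no red).
P(none) = C(6,5)/C(12,5) = 6/792.
So P = 1 − 6/792 = 131/132 ≈ 0.9924.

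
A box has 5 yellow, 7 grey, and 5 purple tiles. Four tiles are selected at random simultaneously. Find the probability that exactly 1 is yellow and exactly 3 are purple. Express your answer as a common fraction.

5/238

Unordered draws without replacement: count favorable combinations over C(17,4).
Favorable = C(5,1) · C(7,0) · C(5,3) = 50; total = C(17,4) = 2380.
P = 50/2380 = 5/238 ≈ 0.0210.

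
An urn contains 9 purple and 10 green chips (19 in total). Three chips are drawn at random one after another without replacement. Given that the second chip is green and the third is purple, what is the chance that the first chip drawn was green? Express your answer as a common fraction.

9/17

P(first=green and the second chip is green and the third is purple) = (10/19)·(9/18)·(9/17) = 45/323.
P(E) = Σ over first color = 40/323 + 45/323 = 5/19.
By Bayes, P(first=green | E) = 45/323 / 5/19 = 9/17 ≈ 0.5294.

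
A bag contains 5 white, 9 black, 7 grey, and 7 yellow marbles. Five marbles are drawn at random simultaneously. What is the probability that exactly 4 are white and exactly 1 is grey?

1/2808

Unordered draws without replacement: count favorable combinations over C(28,5).
Favorable = C(5,4) · C(9,0) · C(7,1) · C(7,0) = 35; total = C(28,5) = 98280.
P = 35/98280 = 1/2808 ≈ 0.0004.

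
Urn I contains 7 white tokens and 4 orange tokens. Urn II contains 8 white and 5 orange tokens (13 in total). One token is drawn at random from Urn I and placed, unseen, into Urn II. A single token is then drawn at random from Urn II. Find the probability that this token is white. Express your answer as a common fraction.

95/154

Condition on how many of the transferred tokens are white (from Urn I: 7 white of 11; then Urn II has 14 total).
  0 white: C(7,0)C(4,1)/C(11,1) = 4/11; then P = 8/14
  1 white: C(7,1)C(4,0)/C(11,1) = 7/11; then P = 9/14
P(white from Urn II) = 95/154 ≈ 0.6169.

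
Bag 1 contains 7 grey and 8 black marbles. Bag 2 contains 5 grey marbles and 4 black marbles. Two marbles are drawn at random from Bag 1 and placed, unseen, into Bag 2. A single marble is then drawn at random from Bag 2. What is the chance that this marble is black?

76/165

Condition on how many of the transferred marbles are black (from Bag 1: 8 black of 15; then Bag 2 has 11 total).
  0 black: C(8,0)C(7,2)/C(15,2) = 1/5; then P = 4/11
  1 black: C(8,1)C(7,1)/C(15,2) = 8/15; then P = 5/11
  2 black: C(8,2)C(7,0)/C(15,2) = 4/15; then P = 6/11
P(black from Bag 2) = 76/165 ≈ 0.4606.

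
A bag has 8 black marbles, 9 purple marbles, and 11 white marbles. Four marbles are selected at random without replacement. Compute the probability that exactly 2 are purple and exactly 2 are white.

Unordered draws without replacement: count favorable combinations over C(28,4).
Favorable = C(8,0) · C(9,2) · C(11,2) = 1980; total = C(28,4) = 20475.
P = 1980/20475 = 44/455 ≈ 0.0967.

44/455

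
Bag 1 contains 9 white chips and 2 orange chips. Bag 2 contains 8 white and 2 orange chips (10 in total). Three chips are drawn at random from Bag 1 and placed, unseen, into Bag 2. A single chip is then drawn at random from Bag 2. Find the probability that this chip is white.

115/143

Condition on how many of the transferred chips are white (from Bag 1: 9 white of 11; then Bag 2 has 13 total).
  1 white: C(9,1)C(2,2)/C(11,3) = 3/55; then P = 9/13
  2 white: C(9,2)C(2,1)/C(11,3) = 24/55; then P = 10/13
  3 white: C(9,3)C(2,0)/C(11,3) = 28/55; then P = 11/13
P(white from Bag 2) = 115/143 ≈ 0.8042.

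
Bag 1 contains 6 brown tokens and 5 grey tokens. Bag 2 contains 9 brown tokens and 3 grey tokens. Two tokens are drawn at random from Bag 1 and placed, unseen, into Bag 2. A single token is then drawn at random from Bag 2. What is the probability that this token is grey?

43/154

Condition on how many of the transferred tokens are grey (from Bag 1: 5 grey of 11; then Bag 2 has 14 total).
  0 grey: C(5,0)C(6,2)/C(11,2) = 3/11; then P = 3/14
  1 grey: C(5,1)C(6,1)/C(11,2) = 6/11; then P = 4/14
  2 grey: C(5,2)C(6,0)/C(11,2) = 2/11; then P = 5/14
P(grey from Bag 2) = 43/154 ≈ 0.2792.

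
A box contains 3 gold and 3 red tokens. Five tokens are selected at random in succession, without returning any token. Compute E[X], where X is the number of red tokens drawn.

By linearity of expectation, E[X] = Σ P(draw i is red); by symmetry each draw (even without replacement) has P(red) = 3/6.
E[X] = 5 · 3/6 = 5/2 ≈ 2.5000.

5/2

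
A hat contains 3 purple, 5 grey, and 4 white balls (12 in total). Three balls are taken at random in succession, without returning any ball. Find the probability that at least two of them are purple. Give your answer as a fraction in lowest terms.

7/55

Sum the hypergeometric tail for j = 2,…,3 purple balls.
Favorable = C(3,2)·C(9,1) + C(3,3)·C(9,0) = 28; total = C(12,3) = 220.
P = 28/220 = 7/55 ≈ 0.1273.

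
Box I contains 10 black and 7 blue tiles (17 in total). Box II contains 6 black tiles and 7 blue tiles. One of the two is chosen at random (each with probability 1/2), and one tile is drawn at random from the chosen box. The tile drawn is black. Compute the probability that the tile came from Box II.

P(black | Box I) = 10/17; P(black | Box II) = 6/13.
P(black) = 1/2·10/17 + 1/2·6/13 = 116/221.
By Bayes' rule, P(Box II | black) = 3/13 / 116/221 = 51/116 ≈ 0.4397.

51/116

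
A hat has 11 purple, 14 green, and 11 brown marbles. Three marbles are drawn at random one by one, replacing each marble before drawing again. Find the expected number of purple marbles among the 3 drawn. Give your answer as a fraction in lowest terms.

By linearity of expectation, E[X] = Σ P(draw i is purple); each independent draw has P(purple) = 11/36.
E[X] = 3 · 11/36 = 11/12 ≈ 0.9167.

11/12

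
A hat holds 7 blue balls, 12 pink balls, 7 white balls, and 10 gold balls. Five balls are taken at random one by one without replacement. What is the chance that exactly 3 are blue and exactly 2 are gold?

Unordered draws without replacement: count favorable combinations over C(36,5).
Favorable = C(7,3) · C(12,0) · C(7,0) · C(10,2) = 1575; total = C(36,5) = 376992.
P = 1575/376992 = 25/5984 ≈ 0.0042.

25/5984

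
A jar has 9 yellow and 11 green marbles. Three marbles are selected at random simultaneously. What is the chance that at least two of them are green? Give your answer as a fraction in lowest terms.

Sum the hypergeometric tail for j = 2,…,3 green marbles.
Favorable = C(11,2)·C(9,1) + C(11,3)·C(9,0) = 660; total = C(20,3) = 1140.
P = 660/1140 = 11/19 ≈ 0.5789.

11/19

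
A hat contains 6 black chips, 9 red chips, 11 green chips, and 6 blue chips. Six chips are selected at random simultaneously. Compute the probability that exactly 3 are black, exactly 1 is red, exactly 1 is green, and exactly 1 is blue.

165/12586

Unordered draws without replacement: count favorable combinations over C(32,6).
Favorable = C(6,3) · C(9,1) · C(11,1) · C(6,1) = 11880; total = C(32,6) = 906192.
P = 11880/906192 = 165/12586 ≈ 0.0131.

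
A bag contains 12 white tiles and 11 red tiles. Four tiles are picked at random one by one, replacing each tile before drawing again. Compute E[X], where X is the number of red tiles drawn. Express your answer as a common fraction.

44/23

By linearity of expectation, E[X] = Σ P(draw i is red); each independent draw has P(red) = 11/23.
E[X] = 4 · 11/23 = 44/23 ≈ 1.9130.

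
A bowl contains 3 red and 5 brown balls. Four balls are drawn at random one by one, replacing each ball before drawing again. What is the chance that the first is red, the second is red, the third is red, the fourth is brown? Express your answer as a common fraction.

Multiply the conditional probability of each draw in order, with replacement (the composition resets each draw).
P = (3/8) · (3/8) · (3/8) · (5/8) = 135/4096 ≈ 0.0330.

135/4096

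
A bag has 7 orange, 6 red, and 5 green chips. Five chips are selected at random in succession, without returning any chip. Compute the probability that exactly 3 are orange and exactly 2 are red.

Unordered draws without replacement: count favorable combinations over C(18,5).
Favorable = C(7,3) · C(6,2) · C(5,0) = 525; total = C(18,5) = 8568.
P = 525/8568 = 25/408 ≈ 0.0613.

25/408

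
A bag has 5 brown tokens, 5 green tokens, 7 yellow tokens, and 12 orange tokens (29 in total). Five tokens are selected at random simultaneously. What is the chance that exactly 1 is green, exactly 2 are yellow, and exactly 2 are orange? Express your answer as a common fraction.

22/377

Unordered draws without replacement: count favorable combinations over C(29,5).
Favorable = C(5,0) · C(5,1) · C(7,2) · C(12,2) = 6930; total = C(29,5) = 118755.
P = 6930/118755 = 22/377 ≈ 0.0584.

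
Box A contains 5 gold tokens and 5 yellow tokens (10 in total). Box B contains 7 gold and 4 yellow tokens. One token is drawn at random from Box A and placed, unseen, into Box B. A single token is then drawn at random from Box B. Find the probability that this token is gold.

Condition on how many of the transferred tokens are gold (from Box A: 5 gold of 10; then Box B has 12 total).
  0 gold: C(5,0)C(5,1)/C(10,1) = 1/2; then P = 7/12
  1 gold: C(5,1)C(5,0)/C(10,1) = 1/2; then P = 8/12
P(gold from Box B) = 5/8 ≈ 0.6250.

5/8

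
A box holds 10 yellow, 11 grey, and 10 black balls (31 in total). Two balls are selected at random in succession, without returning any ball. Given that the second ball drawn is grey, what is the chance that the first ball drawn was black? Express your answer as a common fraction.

P(first=black and the second ball drawn is grey) = (10/31)·(11/30) = 11/93.
P(the second ball drawn is grey) = Σ over first color = 11/93 + 11/93 + 11/93 = 11/31.
By Bayes, P(first=black | the second ball drawn is grey) = 11/93 / 11/31 = 1/3 ≈ 0.3333.

1/3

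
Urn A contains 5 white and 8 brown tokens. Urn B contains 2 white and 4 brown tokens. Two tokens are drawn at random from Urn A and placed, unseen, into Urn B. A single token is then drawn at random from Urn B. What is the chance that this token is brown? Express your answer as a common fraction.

17/26

Condition on how many of the transferred tokens are brown (from Urn A: 8 brown of 13; then Urn B has 8 total).
  0 brown: C(8,0)C(5,2)/C(13,2) = 5/39; then P = 4/8
  1 brown: C(8,1)C(5,1)/C(13,2) = 20/39; then P = 5/8
  2 brown: C(8,2)C(5,0)/C(13,2) = 14/39; then P = 6/8
P(brown from Urn B) = 17/26 ≈ 0.6538.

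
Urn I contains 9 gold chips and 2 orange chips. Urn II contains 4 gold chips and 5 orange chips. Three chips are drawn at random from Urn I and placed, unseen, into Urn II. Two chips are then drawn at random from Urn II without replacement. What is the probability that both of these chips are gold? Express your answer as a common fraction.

Condition on how many of the transferred chips are gold (from Urn I: 9 gold of 11; then Urn II has 12 total).
  1 gold: C(9,1)C(2,2)/C(11,3) = 3/55; then P = C(5,2)/C(12,2) = 5/33
  2 gold: C(9,2)C(2,1)/C(11,3) = 24/55; then P = C(6,2)/C(12,2) = 5/22
  3 gold: C(9,3)C(2,0)/C(11,3) = 28/55; then P = C(7,2)/C(12,2) = 7/22
P(both gold) = 163/605 ≈ 0.2694.

163/605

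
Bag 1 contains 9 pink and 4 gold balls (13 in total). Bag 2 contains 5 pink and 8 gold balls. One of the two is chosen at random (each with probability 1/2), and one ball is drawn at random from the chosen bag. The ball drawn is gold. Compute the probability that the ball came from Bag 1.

P(gold | Bag 1) = 4/13; P(gold | Bag 2) = 8/13.
P(gold) = 1/2·4/13 + 1/2·8/13 = 6/13.
By Bayes' rule, P(Bag 1 | gold) = 2/13 / 6/13 = 1/3 ≈ 0.3333.

1/3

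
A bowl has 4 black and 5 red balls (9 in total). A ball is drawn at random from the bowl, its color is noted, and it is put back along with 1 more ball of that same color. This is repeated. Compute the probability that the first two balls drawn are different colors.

4/9

Either red then black, or black then red; after the first draw the total is 10.
P = (5/9)·(4/10) + (4/9)·(5/10) = 4/9 ≈ 0.4444.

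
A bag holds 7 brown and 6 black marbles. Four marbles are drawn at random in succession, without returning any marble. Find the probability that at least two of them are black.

Sum the hypergeometric tail for j = 2,…,4 black marbles.
Favorable = C(6,2)·C(7,2) + C(6,3)·C(7,1) + C(6,4)·C(7,0) = 470; total = C(13,4) = 715.
P = 470/715 = 94/143 ≈ 0.6573.

94/143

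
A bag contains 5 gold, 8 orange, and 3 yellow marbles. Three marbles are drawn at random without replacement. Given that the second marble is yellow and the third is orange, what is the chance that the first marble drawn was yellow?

1/7

P(first=yellow and the second marble is yellow and the third is orange) = (3/16)·(2/15)·(8/14) = 1/70.
P(E) = Σ over first color = 1/28 + 1/20 + 1/70 = 1/10.
By Bayes, P(first=yellow | E) = 1/70 / 1/10 = 1/7 ≈ 0.1429.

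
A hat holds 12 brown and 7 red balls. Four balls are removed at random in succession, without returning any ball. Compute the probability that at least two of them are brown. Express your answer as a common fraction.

3421/3876

Sum the hypergeometric tail for j = 2,…,4 brown balls.
Favorable = C(12,2)·C(7,2) + C(12,3)·C(7,1) + C(12,4)·C(7,0) = 3421; total = C(19,4) = 3876.
P = 3421/3876 = 3421/3876 ≈ 0.8826.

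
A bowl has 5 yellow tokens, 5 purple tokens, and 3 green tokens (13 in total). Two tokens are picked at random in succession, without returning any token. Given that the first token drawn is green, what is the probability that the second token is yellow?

5/12

After removing 1 green, the bowl has 5 yellow out of 12 remaining.
P(second is yellow | given) = 5/12 ≈ 0.4167.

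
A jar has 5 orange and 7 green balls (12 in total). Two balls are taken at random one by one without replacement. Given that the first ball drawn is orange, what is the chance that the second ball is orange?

After removing 1 orange, the jar has 4 orange out of 11 remaining.
P(second is orange | given) = 4/11 ≈ 0.3636.

4/11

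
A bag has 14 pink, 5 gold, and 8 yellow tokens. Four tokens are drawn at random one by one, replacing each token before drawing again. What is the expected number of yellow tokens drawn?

32/27

By linearity of expectation, E[X] = Σ P(draw i is yellow); each independent draw has P(yellow) = 8/27.
E[X] = 4 · 8/27 = 32/27 ≈ 1.1852.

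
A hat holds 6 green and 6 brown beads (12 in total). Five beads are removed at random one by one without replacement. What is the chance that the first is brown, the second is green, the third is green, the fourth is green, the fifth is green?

Multiply the conditional probability of each draw in order, without replacement, so each draw removes one from its color and from the total.
P = (6/12) · (6/11) · (5/10) · (4/9) · (3/8) = 1/44 ≈ 0.0227.

1/44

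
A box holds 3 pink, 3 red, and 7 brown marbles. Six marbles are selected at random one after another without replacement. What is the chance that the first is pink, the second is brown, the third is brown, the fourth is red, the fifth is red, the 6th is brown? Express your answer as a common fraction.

Multiply the conditional probability of each draw in order, without replacement, so each draw removes one from its color and from the total.
P = (3/13) · (7/12) · (6/11) · (3/10) · (2/9) · (5/8) = 7/2288 ≈ 0.0031.

7/2288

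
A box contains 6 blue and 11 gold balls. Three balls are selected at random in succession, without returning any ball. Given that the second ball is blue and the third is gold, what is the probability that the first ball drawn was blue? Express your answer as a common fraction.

1/3

P(first=blue and the second ball is blue and the third is gold) = (6/17)·(5/16)·(11/15) = 11/136.
P(E) = Σ over first color = 11/136 + 11/68 = 33/136.
By Bayes, P(first=blue | E) = 11/136 / 33/136 = 1/3 ≈ 0.3333.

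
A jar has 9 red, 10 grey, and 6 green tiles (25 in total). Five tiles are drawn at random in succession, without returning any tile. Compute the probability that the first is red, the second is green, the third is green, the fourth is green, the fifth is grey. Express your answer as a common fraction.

Multiply the conditional probability of each draw in order, without replacement, so each draw removes one from its color and from the total.
P = (9/25) · (6/24) · (5/23) · (4/22) · (10/21) = 3/1771 ≈ 0.0017.

3/1771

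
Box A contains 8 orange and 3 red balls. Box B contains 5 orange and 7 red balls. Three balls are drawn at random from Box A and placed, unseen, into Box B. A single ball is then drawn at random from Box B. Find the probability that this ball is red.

86/165

Condition on how many of the transferred balls are red (from Box A: 3 red of 11; then Box B has 15 total).
  0 red: C(3,0)C(8,3)/C(11,3) = 56/165; then P = 7/15
  1 red: C(3,1)C(8,2)/C(11,3) = 28/55; then P = 8/15
  2 red: C(3,2)C(8,1)/C(11,3) = 8/55; then P = 9/15
  3 red: C(3,3)C(8,0)/C(11,3) = 1/165; then P = 10/15
P(red from Box B) = 86/165 ≈ 0.5212.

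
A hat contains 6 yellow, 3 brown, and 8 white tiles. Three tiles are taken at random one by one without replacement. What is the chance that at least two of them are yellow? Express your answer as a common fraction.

Sum the hypergeometric tail for j = 2,…,3 yellow tiles.
Favorable = C(6,2)·C(11,1) + C(6,3)·C(11,0) = 185; total = C(17,3) = 680.
P = 185/680 = 37/136 ≈ 0.2721.

37/136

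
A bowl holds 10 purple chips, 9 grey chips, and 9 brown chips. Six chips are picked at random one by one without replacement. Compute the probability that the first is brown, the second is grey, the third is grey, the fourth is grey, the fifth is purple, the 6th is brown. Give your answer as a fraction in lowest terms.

Multiply the conditional probability of each draw in order, without replacement, so each draw removes one from its color and from the total.
P = (9/28) · (9/27) · (8/26) · (7/25) · (10/24) · (8/23) = 2/1495 ≈ 0.0013.

2/1495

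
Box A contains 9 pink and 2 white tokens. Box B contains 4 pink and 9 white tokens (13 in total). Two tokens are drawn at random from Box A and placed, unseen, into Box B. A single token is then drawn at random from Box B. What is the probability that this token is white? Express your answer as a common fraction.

103/165

Condition on how many of the transferred tokens are white (from Box A: 2 white of 11; then Box B has 15 total).
  0 white: C(2,0)C(9,2)/C(11,2) = 36/55; then P = 9/15
  1 white: C(2,1)C(9,1)/C(11,2) = 18/55; then P = 10/15
  2 white: C(2,2)C(9,0)/C(11,2) = 1/55; then P = 11/15
P(white from Box B) = 103/165 ≈ 0.6242.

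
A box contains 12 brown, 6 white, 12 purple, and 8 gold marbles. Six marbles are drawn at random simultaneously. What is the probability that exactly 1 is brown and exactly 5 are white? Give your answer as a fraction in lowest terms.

Unordered draws without replacement: count favorable combinations over C(38,6).
Favorable = C(12,1) · C(6,5) · C(12,0) · C(8,0) = 72; total = C(38,6) = 2760681.
P = 72/2760681 = 24/920227 ≈ 0.0000.

24/920227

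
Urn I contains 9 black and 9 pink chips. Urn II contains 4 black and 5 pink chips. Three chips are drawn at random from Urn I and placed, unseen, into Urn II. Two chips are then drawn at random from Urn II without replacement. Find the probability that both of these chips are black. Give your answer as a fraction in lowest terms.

Condition on how many of the transferred chips are black (from Urn I: 9 black of 18; then Urn II has 12 total).
  0 black: C(9,0)C(9,3)/C(18,3) = 7/68; then P = C(4,2)/C(12,2) = 1/11
  1 black: C(9,1)C(9,2)/C(18,3) = 27/68; then P = C(5,2)/C(12,2) = 5/33
  2 black: C(9,2)C(9,1)/C(18,3) = 27/68; then P = C(6,2)/C(12,2) = 5/22
  3 black: C(9,3)C(9,0)/C(18,3) = 7/68; then P = C(7,2)/C(12,2) = 7/22
P(both black) = 36/187 ≈ 0.1925.

36/187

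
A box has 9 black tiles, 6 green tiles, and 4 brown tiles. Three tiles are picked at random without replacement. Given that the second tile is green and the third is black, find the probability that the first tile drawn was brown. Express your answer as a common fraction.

4/17

P(first=brown and the second tile is green and the third is black) = (4/19)·(6/18)·(9/17) = 12/323.
P(E) = Σ over first color = 24/323 + 15/323 + 12/323 = 3/19.
By Bayes, P(first=brown | E) = 12/323 / 3/19 = 4/17 ≈ 0.2353.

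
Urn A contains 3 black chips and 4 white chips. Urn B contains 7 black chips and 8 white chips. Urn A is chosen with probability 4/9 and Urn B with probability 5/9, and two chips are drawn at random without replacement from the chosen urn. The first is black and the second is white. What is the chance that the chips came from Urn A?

6/13

P(E | Urn A) = 2/7; P(E | Urn B) = 4/15.
P(E) = 4/9·2/7 + 5/9·4/15 = 52/189.
By Bayes' rule, P(Urn A | E) = 8/63 / 52/189 = 6/13 ≈ 0.4615.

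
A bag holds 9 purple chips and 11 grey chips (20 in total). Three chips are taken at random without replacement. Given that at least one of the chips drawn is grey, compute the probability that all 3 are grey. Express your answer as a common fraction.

5/32

P(all 3 grey) = C(11,3)/C(20,3) = 11/76; P(at least one grey) = 1 − C(9,3)/C(20,3) = 88/95.
Since 'all 3 grey' ⊆ 'at least one grey', P(all 3 | at least one) = 11/76 / 88/95 = 5/32 ≈ 0.1562.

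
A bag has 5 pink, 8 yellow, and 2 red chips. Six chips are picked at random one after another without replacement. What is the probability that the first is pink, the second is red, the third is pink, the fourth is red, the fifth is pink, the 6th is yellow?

4/15015

Multiply the conditional probability of each draw in order, without replacement, so each draw removes one from its color and from the total.
P = (5/15) · (2/14) · (4/13) · (1/12) · (3/11) · (8/10) = 4/15015 ≈ 0.0003.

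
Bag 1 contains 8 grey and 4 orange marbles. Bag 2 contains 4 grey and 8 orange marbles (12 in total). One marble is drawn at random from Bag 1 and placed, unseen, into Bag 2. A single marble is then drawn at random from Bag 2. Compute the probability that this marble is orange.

Condition on how many of the transferred marbles are orange (from Bag 1: 4 orange of 12; then Bag 2 has 13 total).
  0 orange: C(4,0)C(8,1)/C(12,1) = 2/3; then P = 8/13
  1 orange: C(4,1)C(8,0)/C(12,1) = 1/3; then P = 9/13
P(orange from Bag 2) = 25/39 ≈ 0.6410.

25/39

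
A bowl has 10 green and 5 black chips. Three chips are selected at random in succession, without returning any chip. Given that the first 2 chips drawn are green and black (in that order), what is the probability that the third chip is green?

After removing 1 green, 1 black, the bowl has 9 green out of 13 remaining.
P(third is green | given) = 9/13 ≈ 0.6923.

9/13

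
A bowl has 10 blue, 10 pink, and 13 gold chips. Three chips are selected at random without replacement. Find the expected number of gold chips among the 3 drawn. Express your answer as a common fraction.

By linearity of expectation, E[X] = Σ P(draw i is gold); by symmetry each draw (even without replacement) has P(gold) = 13/33.
E[X] = 3 · 13/33 = 13/11 ≈ 1.1818.

13/11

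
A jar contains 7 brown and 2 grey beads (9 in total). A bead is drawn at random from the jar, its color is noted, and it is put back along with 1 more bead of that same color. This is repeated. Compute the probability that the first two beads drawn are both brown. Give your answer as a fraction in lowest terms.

28/45

After a brown draw the jar holds 8 brown out of 10.
P = (7/9)·(8/10) = 28/45 ≈ 0.6222.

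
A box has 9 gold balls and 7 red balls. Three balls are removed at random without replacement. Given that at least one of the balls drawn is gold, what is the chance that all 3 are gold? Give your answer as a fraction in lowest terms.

4/25

P(all 3 gold) = C(9,3)/C(16,3) = 3/20; P(at least one gold) = 1 − C(7,3)/C(16,3) = 15/16.
Since 'all 3 gold' ⊆ 'at least one gold', P(all 3 | at least one) = 3/20 / 15/16 = 4/25 ≈ 0.1600.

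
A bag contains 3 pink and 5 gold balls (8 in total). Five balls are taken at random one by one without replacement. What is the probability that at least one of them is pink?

Use the complement: P(at least one pink) = 1 − P(no pink).
P(none) = C(5,5)/C(8,5) = 1/56.
So P = 1 − 1/56 = 55/56 ≈ 0.9821.

55/56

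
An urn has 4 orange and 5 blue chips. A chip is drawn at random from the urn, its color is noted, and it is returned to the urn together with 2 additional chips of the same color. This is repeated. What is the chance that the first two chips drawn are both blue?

35/99

After a blue draw the urn holds 7 blue out of 11.
P = (5/9)·(7/11) = 35/99 ≈ 0.3535.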